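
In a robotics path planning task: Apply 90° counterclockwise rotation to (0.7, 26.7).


90° CCW: (x,y) -> (-y, x)
(0.7,26.7) -> (-26.7, 0.7)

(-26.7, 0.7)


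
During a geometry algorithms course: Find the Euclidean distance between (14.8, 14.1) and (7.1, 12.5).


dx=-7.7, dy=-1.6
d^2 = (-7.7)^2 + (-1.6)^2 = 61.85
d = sqrt(61.85) = 7.8645

7.8645


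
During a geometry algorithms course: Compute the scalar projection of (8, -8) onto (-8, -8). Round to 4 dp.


u.v = 0, |v| = sqrt(128) = 11.3137
Scalar projection = u.v / |v| = 0 / sqrt(128) = 0

0


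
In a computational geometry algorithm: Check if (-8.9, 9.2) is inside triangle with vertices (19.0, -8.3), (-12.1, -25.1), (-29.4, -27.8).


Cross products: AB x AP = -1012.97, BC x BP = -584.75, CA x CP = 1391.05
All same sign? no

No, outside


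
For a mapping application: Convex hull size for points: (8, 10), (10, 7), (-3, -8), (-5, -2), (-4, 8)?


Convex hull vertices (CCW): (-5, -2), (-3, -8), (10, 7), (8, 10), (-4, 8)
Count = 5

5


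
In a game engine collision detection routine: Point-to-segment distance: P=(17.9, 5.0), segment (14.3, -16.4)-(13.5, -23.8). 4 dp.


Project P onto AB: t = 0 (clamped to [0,1])
Closest point on segment: (14.3, -16.4)
Distance: 21.7007

21.7007


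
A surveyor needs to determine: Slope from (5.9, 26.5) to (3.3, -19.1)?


slope = (y2-y1)/(x2-x1) = ((-19.1)-26.5)/(3.3-5.9) = (-45.6)/(-2.6) = 17.5385

17.5385


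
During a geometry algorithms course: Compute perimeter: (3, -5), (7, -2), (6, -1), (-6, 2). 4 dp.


Sides: (3, -5)->(7, -2): sqrt(25) = 5, (7, -2)->(6, -1): sqrt(2) = 1.414214, (6, -1)->(-6, 2): sqrt(153) = 12.369317, (-6, 2)->(3, -5): sqrt(130) = 11.401754
Sum = 30.185285
Perimeter = 30.1853

30.1853


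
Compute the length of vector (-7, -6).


|u| = sqrt((-7)^2 + (-6)^2) = sqrt(85) = 9.2195

9.2195


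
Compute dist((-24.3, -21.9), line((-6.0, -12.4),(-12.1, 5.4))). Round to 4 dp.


|cross product| = 383.69
|line direction| = sqrt(354.05) = 18.8162
Distance = 383.69/sqrt(354.05) = 20.3915

20.3915


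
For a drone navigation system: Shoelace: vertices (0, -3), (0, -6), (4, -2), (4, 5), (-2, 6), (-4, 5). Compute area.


Shoelace sum: (0*(-6) - 0*(-3)) + (0*(-2) - 4*(-6)) + (4*5 - 4*(-2)) + (4*6 - (-2)*5) + ((-2)*5 - (-4)*6) + ((-4)*(-3) - 0*5)
= 112
Area = |112|/2 = 56

56


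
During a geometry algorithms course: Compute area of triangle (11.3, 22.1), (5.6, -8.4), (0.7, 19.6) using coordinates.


Area = |x_A(y_B-y_C) + x_B(y_C-y_A) + x_C(y_A-y_B)|/2
= |(-316.4) + (-14) + 21.35|/2
= 309.05/2 = 154.525

154.525


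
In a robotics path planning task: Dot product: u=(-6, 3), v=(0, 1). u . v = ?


u . v = u_x*v_x + u_y*v_y = (-6)*0 + 3*1
= 0 + 3 = 3

3


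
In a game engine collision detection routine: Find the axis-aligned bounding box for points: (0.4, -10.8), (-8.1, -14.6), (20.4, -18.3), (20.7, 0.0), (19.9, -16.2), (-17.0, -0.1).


x range: [-17, 20.7]
y range: [-18.3, 0]
Bounding box: (-17,-18.3) to (20.7,0)

(-17,-18.3) to (20.7,0)


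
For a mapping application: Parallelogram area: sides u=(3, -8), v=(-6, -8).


|u x v| = |3*(-8) - (-8)*(-6)|
= |(-24) - 48| = 72

72


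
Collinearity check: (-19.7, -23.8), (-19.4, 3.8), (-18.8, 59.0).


Cross product: ((-19.4)-(-19.7))*(59-(-23.8)) - (3.8-(-23.8))*((-18.8)-(-19.7))
= 0

Yes, collinear


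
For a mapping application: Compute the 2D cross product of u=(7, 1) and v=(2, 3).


u x v = u_x*v_y - u_y*v_x = 7*3 - 1*2
= 21 - 2 = 19

19


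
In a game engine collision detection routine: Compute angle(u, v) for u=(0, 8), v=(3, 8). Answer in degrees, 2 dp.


u.v = 64, |u| = sqrt(64) = 8, |v| = sqrt(73) = 8.544
cos(theta) = u.v/(|u||v|) = 64/sqrt(4672) = 0.936329
theta = acos(0.936329) = 20.56 degrees

20.56 degrees


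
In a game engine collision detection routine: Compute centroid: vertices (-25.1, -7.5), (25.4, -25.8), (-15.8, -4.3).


Centroid = ((x_A+x_B+x_C)/3, (y_A+y_B+y_C)/3)
= (((-25.1)+25.4+(-15.8))/3, ((-7.5)+(-25.8)+(-4.3))/3)
= (-5.1667, -12.5333)

(-5.1667, -12.5333)


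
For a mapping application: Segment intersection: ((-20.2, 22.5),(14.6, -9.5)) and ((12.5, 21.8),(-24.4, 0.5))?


Cross products: d1=-722.34, d2=1199.7, d3=1022.04, d4=-900
d1*d2 < 0 and d3*d4 < 0? yes

Yes, they intersect


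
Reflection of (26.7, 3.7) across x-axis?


Reflection over x-axis: (x,y) -> (x,-y)
(26.7, 3.7) -> (26.7, -3.7)

(26.7, -3.7)


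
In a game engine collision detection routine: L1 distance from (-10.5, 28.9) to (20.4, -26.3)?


|(-10.5)-20.4| + |28.9-(-26.3)| = 30.9 + 55.2 = 86.1

86.1


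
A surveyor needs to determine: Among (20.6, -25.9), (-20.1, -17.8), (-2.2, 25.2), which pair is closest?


d(P0,P1) = 41.4982, d(P0,P2) = 55.9558, d(P1,P2) = 46.5769
Closest: P0 and P1

Closest pair: (20.6, -25.9) and (-20.1, -17.8), distance = 41.4982


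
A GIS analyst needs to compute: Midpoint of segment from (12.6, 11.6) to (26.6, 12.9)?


M = ((12.6+26.6)/2, (11.6+12.9)/2)
= (19.6, 12.25)

(19.6, 12.25)


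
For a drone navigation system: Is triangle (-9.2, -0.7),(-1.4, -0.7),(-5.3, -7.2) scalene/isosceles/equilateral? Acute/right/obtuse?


Side lengths squared: AB^2=60.84, BC^2=57.46, CA^2=57.46
Sorted: [57.46, 57.46, 60.84]
By sides: Isosceles, By angles: Acute

Isosceles, Acute


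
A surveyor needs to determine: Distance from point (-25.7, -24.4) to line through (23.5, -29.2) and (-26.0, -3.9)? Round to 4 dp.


|cross product| = 1007.16
|line direction| = sqrt(3090.34) = 55.5908
Distance = 1007.16/sqrt(3090.34) = 18.1174

18.1174


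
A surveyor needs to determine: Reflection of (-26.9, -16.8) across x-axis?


Reflection over x-axis: (x,y) -> (x,-y)
(-26.9, -16.8) -> (-26.9, 16.8)

(-26.9, 16.8)


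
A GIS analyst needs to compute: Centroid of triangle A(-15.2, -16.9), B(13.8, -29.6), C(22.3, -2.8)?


Centroid = ((x_A+x_B+x_C)/3, (y_A+y_B+y_C)/3)
= (((-15.2)+13.8+22.3)/3, ((-16.9)+(-29.6)+(-2.8))/3)
= (6.9667, -16.4333)

(6.9667, -16.4333)


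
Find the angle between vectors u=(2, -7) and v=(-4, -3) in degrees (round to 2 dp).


u.v = 13, |u| = sqrt(53) = 7.2801, |v| = sqrt(25) = 5
cos(theta) = u.v/(|u||v|) = 13/sqrt(1325) = 0.357137
theta = acos(0.357137) = 69.08 degrees

69.08 degrees


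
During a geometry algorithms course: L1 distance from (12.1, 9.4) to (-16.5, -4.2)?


|12.1-(-16.5)| + |9.4-(-4.2)| = 28.6 + 13.6 = 42.2

42.2


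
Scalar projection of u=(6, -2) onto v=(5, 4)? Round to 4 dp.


u.v = 22, |v| = sqrt(41) = 6.4031
Scalar projection = u.v / |v| = 22 / sqrt(41) = 3.4358

3.4358


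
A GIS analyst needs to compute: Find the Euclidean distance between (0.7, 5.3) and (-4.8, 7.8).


dx=-5.5, dy=2.5
d^2 = (-5.5)^2 + 2.5^2 = 36.5
d = sqrt(36.5) = 6.0415

6.0415


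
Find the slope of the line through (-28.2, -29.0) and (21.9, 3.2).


slope = (y2-y1)/(x2-x1) = (3.2-(-29))/(21.9-(-28.2)) = 32.2/50.1 = 0.6427

0.6427


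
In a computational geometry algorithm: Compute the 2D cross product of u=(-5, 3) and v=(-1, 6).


u x v = u_x*v_y - u_y*v_x = (-5)*6 - 3*(-1)
= (-30) - (-3) = -27

-27


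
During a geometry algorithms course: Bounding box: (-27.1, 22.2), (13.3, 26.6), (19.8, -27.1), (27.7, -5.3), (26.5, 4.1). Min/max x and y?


x range: [-27.1, 27.7]
y range: [-27.1, 26.6]
Bounding box: (-27.1,-27.1) to (27.7,26.6)

(-27.1,-27.1) to (27.7,26.6)


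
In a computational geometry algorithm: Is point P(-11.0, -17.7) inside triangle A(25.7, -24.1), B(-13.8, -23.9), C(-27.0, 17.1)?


Cross products: AB x AP = -245.46, BC x BP = -196.64, CA x CP = -1174.76
All same sign? yes

Yes, inside


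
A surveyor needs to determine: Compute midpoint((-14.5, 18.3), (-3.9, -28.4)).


M = (((-14.5)+(-3.9))/2, (18.3+(-28.4))/2)
= (-9.2, -5.05)

(-9.2, -5.05)


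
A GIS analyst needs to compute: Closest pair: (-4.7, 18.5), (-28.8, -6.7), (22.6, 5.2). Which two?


d(P0,P1) = 34.869, d(P0,P2) = 30.3674, d(P1,P2) = 52.7595
Closest: P0 and P2

Closest pair: (-4.7, 18.5) and (22.6, 5.2), distance = 30.3674


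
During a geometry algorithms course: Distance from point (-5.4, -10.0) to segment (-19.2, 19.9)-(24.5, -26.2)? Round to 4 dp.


Project P onto AB: t = 0.4911 (clamped to [0,1])
Closest point on segment: (2.2601, -2.7387)
Distance: 10.5548

10.5548


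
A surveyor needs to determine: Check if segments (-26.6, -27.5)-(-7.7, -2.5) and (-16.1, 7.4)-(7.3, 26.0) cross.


Cross products: d1=-621.36, d2=-387.9, d3=397.11, d4=163.65
d1*d2 < 0 and d3*d4 < 0? no

No, they don't intersect


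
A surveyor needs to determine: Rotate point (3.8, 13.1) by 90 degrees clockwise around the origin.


90° CW: (x,y) -> (y, -x)
(3.8,13.1) -> (13.1, -3.8)

(13.1, -3.8)


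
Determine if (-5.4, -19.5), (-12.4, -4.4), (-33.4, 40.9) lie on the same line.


Cross product: ((-12.4)-(-5.4))*(40.9-(-19.5)) - ((-4.4)-(-19.5))*((-33.4)-(-5.4))
= 0

Yes, collinear


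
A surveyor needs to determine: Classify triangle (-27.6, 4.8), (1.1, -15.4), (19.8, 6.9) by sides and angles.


Side lengths squared: AB^2=1231.73, BC^2=846.98, CA^2=2251.17
Sorted: [846.98, 1231.73, 2251.17]
By sides: Scalene, By angles: Obtuse

Scalene, Obtuse


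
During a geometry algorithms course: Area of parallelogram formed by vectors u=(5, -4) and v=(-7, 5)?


|u x v| = |5*5 - (-4)*(-7)|
= |25 - 28| = 3

3


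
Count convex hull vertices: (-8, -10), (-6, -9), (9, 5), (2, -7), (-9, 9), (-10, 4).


Convex hull vertices (CCW): (-10, 4), (-8, -10), (2, -7), (9, 5), (-9, 9)
Count = 5

5


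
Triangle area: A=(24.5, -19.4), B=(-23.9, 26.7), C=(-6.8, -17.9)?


Area = |x_A(y_B-y_C) + x_B(y_C-y_A) + x_C(y_A-y_B)|/2
= |1092.7 + (-35.85) + 313.48|/2
= 1370.33/2 = 685.165

685.165


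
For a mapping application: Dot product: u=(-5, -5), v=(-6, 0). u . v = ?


u . v = u_x*v_x + u_y*v_y = (-5)*(-6) + (-5)*0
= 30 + 0 = 30

30


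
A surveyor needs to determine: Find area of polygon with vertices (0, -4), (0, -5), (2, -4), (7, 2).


Shoelace sum: (0*(-5) - 0*(-4)) + (0*(-4) - 2*(-5)) + (2*2 - 7*(-4)) + (7*(-4) - 0*2)
= 14
Area = |14|/2 = 7

7


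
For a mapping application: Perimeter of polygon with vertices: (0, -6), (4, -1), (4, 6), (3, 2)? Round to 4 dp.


Sides: (0, -6)->(4, -1): sqrt(41) = 6.403124, (4, -1)->(4, 6): sqrt(49) = 7, (4, 6)->(3, 2): sqrt(17) = 4.123106, (3, 2)->(0, -6): sqrt(73) = 8.544004
Sum = 26.070234
Perimeter = 26.0702

26.0702


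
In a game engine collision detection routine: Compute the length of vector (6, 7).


|u| = sqrt(6^2 + 7^2) = sqrt(85) = 9.2195

9.2195


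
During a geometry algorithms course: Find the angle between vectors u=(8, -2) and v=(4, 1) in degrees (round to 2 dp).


u.v = 30, |u| = sqrt(68) = 8.2462, |v| = sqrt(17) = 4.1231
cos(theta) = u.v/(|u||v|) = 30/sqrt(1156) = 0.882353
theta = acos(0.882353) = 28.07 degrees

28.07 degrees


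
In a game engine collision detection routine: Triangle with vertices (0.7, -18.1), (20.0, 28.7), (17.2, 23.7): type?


Side lengths squared: AB^2=2562.73, BC^2=32.84, CA^2=2019.49
Sorted: [32.84, 2019.49, 2562.73]
By sides: Scalene, By angles: Obtuse

Scalene, Obtuse


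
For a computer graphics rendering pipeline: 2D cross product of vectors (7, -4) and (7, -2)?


u x v = u_x*v_y - u_y*v_x = 7*(-2) - (-4)*7
= (-14) - (-28) = 14

14


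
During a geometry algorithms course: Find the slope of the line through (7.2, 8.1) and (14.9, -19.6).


slope = (y2-y1)/(x2-x1) = ((-19.6)-8.1)/(14.9-7.2) = (-27.7)/7.7 = -3.5974

-3.5974


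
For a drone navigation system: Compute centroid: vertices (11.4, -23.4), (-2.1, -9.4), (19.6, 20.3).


Centroid = ((x_A+x_B+x_C)/3, (y_A+y_B+y_C)/3)
= ((11.4+(-2.1)+19.6)/3, ((-23.4)+(-9.4)+20.3)/3)
= (9.6333, -4.1667)

(9.6333, -4.1667)


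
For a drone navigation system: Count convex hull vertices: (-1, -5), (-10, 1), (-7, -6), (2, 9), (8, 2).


Convex hull vertices (CCW): (-10, 1), (-7, -6), (-1, -5), (8, 2), (2, 9)
Count = 5

5


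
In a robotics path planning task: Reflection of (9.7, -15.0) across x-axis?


Reflection over x-axis: (x,y) -> (x,-y)
(9.7, -15) -> (9.7, 15)

(9.7, 15)


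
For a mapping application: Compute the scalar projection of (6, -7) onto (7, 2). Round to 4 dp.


u.v = 28, |v| = sqrt(53) = 7.2801
Scalar projection = u.v / |v| = 28 / sqrt(53) = 3.8461

3.8461


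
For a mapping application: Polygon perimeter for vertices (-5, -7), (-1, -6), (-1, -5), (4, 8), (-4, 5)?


Sides: (-5, -7)->(-1, -6): sqrt(17) = 4.123106, (-1, -6)->(-1, -5): sqrt(1) = 1, (-1, -5)->(4, 8): sqrt(194) = 13.928388, (4, 8)->(-4, 5): sqrt(73) = 8.544004, (-4, 5)->(-5, -7): sqrt(145) = 12.041595
Sum = 39.637093
Perimeter = 39.6371

39.6371


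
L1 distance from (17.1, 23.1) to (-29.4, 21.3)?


|17.1-(-29.4)| + |23.1-21.3| = 46.5 + 1.8 = 48.3

48.3


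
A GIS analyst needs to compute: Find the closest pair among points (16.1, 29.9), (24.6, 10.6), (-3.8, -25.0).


d(P0,P1) = 21.0889, d(P0,P2) = 58.3954, d(P1,P2) = 45.5403
Closest: P0 and P1

Closest pair: (16.1, 29.9) and (24.6, 10.6), distance = 21.0889


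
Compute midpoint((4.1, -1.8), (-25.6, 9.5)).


M = ((4.1+(-25.6))/2, ((-1.8)+9.5)/2)
= (-10.75, 3.85)

(-10.75, 3.85)


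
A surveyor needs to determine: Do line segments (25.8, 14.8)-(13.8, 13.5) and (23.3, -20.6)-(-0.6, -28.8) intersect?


Cross products: d1=-825.56, d2=-892.89, d3=421.55, d4=488.88
d1*d2 < 0 and d3*d4 < 0? no

No, they don't intersect


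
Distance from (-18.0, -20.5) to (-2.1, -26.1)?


dx=15.9, dy=-5.6
d^2 = 15.9^2 + (-5.6)^2 = 284.17
d = sqrt(284.17) = 16.8573

16.8573


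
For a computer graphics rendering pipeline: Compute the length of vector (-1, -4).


|u| = sqrt((-1)^2 + (-4)^2) = sqrt(17) = 4.1231

4.1231


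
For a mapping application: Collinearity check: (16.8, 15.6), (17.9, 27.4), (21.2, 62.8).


Cross product: (17.9-16.8)*(62.8-15.6) - (27.4-15.6)*(21.2-16.8)
= 0

Yes, collinear


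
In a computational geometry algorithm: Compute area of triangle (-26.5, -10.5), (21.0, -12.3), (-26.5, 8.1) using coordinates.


Area = |x_A(y_B-y_C) + x_B(y_C-y_A) + x_C(y_A-y_B)|/2
= |540.6 + 390.6 + (-47.7)|/2
= 883.5/2 = 441.75

441.75


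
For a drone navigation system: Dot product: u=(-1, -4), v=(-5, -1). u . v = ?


u . v = u_x*v_x + u_y*v_y = (-1)*(-5) + (-4)*(-1)
= 5 + 4 = 9

9


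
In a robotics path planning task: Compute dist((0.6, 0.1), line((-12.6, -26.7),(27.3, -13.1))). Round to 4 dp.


|cross product| = 889.8
|line direction| = sqrt(1776.97) = 42.1541
Distance = 889.8/sqrt(1776.97) = 21.1083

21.1083


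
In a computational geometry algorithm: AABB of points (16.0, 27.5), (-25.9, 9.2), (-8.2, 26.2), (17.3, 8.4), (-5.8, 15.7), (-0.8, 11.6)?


x range: [-25.9, 17.3]
y range: [8.4, 27.5]
Bounding box: (-25.9,8.4) to (17.3,27.5)

(-25.9,8.4) to (17.3,27.5)


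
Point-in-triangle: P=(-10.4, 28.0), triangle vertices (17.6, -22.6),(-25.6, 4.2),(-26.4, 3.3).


Cross products: AB x AP = -1435.52, BC x BP = -5.36, CA x CP = 1501.2
All same sign? no

No, outside


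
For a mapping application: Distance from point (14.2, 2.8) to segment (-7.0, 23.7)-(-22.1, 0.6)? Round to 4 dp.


Project P onto AB: t = 0.2136 (clamped to [0,1])
Closest point on segment: (-10.2251, 18.7662)
Distance: 29.1806

29.1806


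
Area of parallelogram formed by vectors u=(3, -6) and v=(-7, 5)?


|u x v| = |3*5 - (-6)*(-7)|
= |15 - 42| = 27

27


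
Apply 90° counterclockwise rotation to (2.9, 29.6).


90° CCW: (x,y) -> (-y, x)
(2.9,29.6) -> (-29.6, 2.9)

(-29.6, 2.9)


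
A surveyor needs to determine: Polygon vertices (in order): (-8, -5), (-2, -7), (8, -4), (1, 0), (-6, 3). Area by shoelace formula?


Shoelace sum: ((-8)*(-7) - (-2)*(-5)) + ((-2)*(-4) - 8*(-7)) + (8*0 - 1*(-4)) + (1*3 - (-6)*0) + ((-6)*(-5) - (-8)*3)
= 171
Area = |171|/2 = 85.5

85.5


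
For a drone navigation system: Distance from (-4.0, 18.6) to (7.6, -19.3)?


dx=11.6, dy=-37.9
d^2 = 11.6^2 + (-37.9)^2 = 1570.97
d = sqrt(1570.97) = 39.6355

39.6355


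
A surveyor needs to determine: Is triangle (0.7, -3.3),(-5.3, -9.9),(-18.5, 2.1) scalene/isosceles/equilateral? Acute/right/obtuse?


Side lengths squared: AB^2=79.56, BC^2=318.24, CA^2=397.8
Sorted: [79.56, 318.24, 397.8]
By sides: Scalene, By angles: Right

Scalene, Right


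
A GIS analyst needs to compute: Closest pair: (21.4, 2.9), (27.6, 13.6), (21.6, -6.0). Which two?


d(P0,P1) = 12.3665, d(P0,P2) = 8.9022, d(P1,P2) = 20.4978
Closest: P0 and P2

Closest pair: (21.4, 2.9) and (21.6, -6.0), distance = 8.9022


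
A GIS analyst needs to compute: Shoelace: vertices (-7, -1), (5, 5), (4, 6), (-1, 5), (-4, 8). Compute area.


Shoelace sum: ((-7)*5 - 5*(-1)) + (5*6 - 4*5) + (4*5 - (-1)*6) + ((-1)*8 - (-4)*5) + ((-4)*(-1) - (-7)*8)
= 78
Area = |78|/2 = 39

39


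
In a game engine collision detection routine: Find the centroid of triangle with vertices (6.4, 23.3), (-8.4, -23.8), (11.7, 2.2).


Centroid = ((x_A+x_B+x_C)/3, (y_A+y_B+y_C)/3)
= ((6.4+(-8.4)+11.7)/3, (23.3+(-23.8)+2.2)/3)
= (3.2333, 0.5667)

(3.2333, 0.5667)


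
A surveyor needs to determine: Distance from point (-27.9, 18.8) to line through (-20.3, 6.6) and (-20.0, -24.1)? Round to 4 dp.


|cross product| = 229.66
|line direction| = sqrt(942.58) = 30.7015
Distance = 229.66/sqrt(942.58) = 7.4804

7.4804


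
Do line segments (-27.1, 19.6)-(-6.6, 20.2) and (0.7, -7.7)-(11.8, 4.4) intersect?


Cross products: d1=639.41, d2=398.02, d3=-576.33, d4=-334.94
d1*d2 < 0 and d3*d4 < 0? no

No, they don't intersect


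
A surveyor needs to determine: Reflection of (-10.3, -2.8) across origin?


Reflection over origin: (x,y) -> (-x,-y)
(-10.3, -2.8) -> (10.3, 2.8)

(10.3, 2.8)


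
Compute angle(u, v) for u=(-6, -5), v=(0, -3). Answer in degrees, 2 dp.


u.v = 15, |u| = sqrt(61) = 7.8102, |v| = sqrt(9) = 3
cos(theta) = u.v/(|u||v|) = 15/sqrt(549) = 0.640184
theta = acos(0.640184) = 50.19 degrees

50.19 degrees


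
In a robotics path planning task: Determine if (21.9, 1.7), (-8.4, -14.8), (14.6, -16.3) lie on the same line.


Cross product: ((-8.4)-21.9)*((-16.3)-1.7) - ((-14.8)-1.7)*(14.6-21.9)
= 424.95

No, not collinear


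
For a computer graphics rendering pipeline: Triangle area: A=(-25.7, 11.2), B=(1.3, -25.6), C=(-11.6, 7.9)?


Area = |x_A(y_B-y_C) + x_B(y_C-y_A) + x_C(y_A-y_B)|/2
= |860.95 + (-4.29) + (-426.88)|/2
= 429.78/2 = 214.89

214.89


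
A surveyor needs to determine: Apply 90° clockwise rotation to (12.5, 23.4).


90° CW: (x,y) -> (y, -x)
(12.5,23.4) -> (23.4, -12.5)

(23.4, -12.5)


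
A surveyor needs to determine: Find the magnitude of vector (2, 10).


|u| = sqrt(2^2 + 10^2) = sqrt(104) = 10.198

10.198


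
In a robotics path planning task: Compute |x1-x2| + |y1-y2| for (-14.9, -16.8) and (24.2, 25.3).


|(-14.9)-24.2| + |(-16.8)-25.3| = 39.1 + 42.1 = 81.2

81.2


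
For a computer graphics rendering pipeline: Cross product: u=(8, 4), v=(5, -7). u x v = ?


u x v = u_x*v_y - u_y*v_x = 8*(-7) - 4*5
= (-56) - 20 = -76

-76


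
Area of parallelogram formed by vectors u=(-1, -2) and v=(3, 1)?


|u x v| = |(-1)*1 - (-2)*3|
= |(-1) - (-6)| = 5

5


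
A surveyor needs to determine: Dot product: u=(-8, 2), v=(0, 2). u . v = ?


u . v = u_x*v_x + u_y*v_y = (-8)*0 + 2*2
= 0 + 4 = 4

4


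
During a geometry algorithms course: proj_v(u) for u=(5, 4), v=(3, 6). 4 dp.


u.v = 39, |v| = sqrt(45) = 6.7082
Scalar projection = u.v / |v| = 39 / sqrt(45) = 5.8138

5.8138


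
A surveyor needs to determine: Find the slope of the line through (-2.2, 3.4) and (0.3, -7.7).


slope = (y2-y1)/(x2-x1) = ((-7.7)-3.4)/(0.3-(-2.2)) = (-11.1)/2.5 = -4.44

-4.44


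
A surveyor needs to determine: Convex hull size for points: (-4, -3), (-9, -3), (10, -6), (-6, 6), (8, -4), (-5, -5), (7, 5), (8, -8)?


Convex hull vertices (CCW): (-9, -3), (-5, -5), (8, -8), (10, -6), (7, 5), (-6, 6)
Count = 6

6


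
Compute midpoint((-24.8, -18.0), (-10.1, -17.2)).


M = (((-24.8)+(-10.1))/2, ((-18)+(-17.2))/2)
= (-17.45, -17.6)

(-17.45, -17.6)


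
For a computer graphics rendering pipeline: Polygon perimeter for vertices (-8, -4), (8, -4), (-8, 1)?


Sides: (-8, -4)->(8, -4): sqrt(256) = 16, (8, -4)->(-8, 1): sqrt(281) = 16.763055, (-8, 1)->(-8, -4): sqrt(25) = 5
Sum = 37.763055
Perimeter = 37.7631

37.7631


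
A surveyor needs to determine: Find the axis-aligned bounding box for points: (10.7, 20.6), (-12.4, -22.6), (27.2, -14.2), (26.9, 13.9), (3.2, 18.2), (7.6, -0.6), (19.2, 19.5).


x range: [-12.4, 27.2]
y range: [-22.6, 20.6]
Bounding box: (-12.4,-22.6) to (27.2,20.6)

(-12.4,-22.6) to (27.2,20.6)


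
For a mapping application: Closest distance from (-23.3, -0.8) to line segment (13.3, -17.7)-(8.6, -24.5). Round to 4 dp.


Project P onto AB: t = 0.8357 (clamped to [0,1])
Closest point on segment: (9.3724, -23.3824)
Distance: 39.7172

39.7172


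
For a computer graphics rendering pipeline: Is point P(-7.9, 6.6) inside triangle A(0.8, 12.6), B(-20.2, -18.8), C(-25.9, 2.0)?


Cross products: AB x AP = -147.18, BC x BP = -400.62, CA x CP = -67.98
All same sign? yes

Yes, inside


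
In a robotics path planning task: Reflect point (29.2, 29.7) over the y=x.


Reflection over y=x: (x,y) -> (y,x)
(29.2, 29.7) -> (29.7, 29.2)

(29.7, 29.2)


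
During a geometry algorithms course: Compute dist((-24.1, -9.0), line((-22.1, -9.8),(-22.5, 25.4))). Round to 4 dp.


|cross product| = 70.08
|line direction| = sqrt(1239.2) = 35.2023
Distance = 70.08/sqrt(1239.2) = 1.9908

1.9908


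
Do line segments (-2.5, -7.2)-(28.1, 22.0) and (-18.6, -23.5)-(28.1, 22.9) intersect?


Cross products: d1=14.17, d2=-42.03, d3=-28.66, d4=27.54
d1*d2 < 0 and d3*d4 < 0? yes

Yes, they intersect


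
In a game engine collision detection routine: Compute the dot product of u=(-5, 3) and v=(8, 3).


u . v = u_x*v_x + u_y*v_y = (-5)*8 + 3*3
= (-40) + 9 = -31

-31


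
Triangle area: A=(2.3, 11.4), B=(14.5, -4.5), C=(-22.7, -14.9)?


Area = |x_A(y_B-y_C) + x_B(y_C-y_A) + x_C(y_A-y_B)|/2
= |23.92 + (-381.35) + (-360.93)|/2
= 718.36/2 = 359.18

359.18


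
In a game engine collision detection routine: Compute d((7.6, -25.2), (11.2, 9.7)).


dx=3.6, dy=34.9
d^2 = 3.6^2 + 34.9^2 = 1230.97
d = sqrt(1230.97) = 35.0852

35.0852


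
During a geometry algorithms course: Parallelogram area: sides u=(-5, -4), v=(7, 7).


|u x v| = |(-5)*7 - (-4)*7|
= |(-35) - (-28)| = 7

7


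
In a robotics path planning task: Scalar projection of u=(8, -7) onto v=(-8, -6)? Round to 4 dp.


u.v = -22, |v| = sqrt(100) = 10
Scalar projection = u.v / |v| = -22 / sqrt(100) = -2.2

-2.2


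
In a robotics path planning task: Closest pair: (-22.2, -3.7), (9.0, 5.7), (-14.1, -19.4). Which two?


d(P0,P1) = 32.5853, d(P0,P2) = 17.6664, d(P1,P2) = 34.1119
Closest: P0 and P2

Closest pair: (-22.2, -3.7) and (-14.1, -19.4), distance = 17.6664


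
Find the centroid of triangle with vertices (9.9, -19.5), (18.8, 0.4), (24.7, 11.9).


Centroid = ((x_A+x_B+x_C)/3, (y_A+y_B+y_C)/3)
= ((9.9+18.8+24.7)/3, ((-19.5)+0.4+11.9)/3)
= (17.8, -2.4)

(17.8, -2.4)


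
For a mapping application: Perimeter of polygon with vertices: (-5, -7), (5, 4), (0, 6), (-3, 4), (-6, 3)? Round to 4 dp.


Sides: (-5, -7)->(5, 4): sqrt(221) = 14.866069, (5, 4)->(0, 6): sqrt(29) = 5.385165, (0, 6)->(-3, 4): sqrt(13) = 3.605551, (-3, 4)->(-6, 3): sqrt(10) = 3.162278, (-6, 3)->(-5, -7): sqrt(101) = 10.049876
Sum = 37.068939
Perimeter = 37.0689

37.0689


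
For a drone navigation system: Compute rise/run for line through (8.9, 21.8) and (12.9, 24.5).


slope = (y2-y1)/(x2-x1) = (24.5-21.8)/(12.9-8.9) = 2.7/4 = 0.675

0.675


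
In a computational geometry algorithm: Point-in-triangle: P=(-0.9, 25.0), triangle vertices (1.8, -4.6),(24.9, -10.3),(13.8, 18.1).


Cross products: AB x AP = 668.37, BC x BP = 340.89, CA x CP = -416.49
All same sign? no

No, outside


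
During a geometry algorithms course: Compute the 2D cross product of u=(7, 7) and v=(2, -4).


u x v = u_x*v_y - u_y*v_x = 7*(-4) - 7*2
= (-28) - 14 = -42

-42


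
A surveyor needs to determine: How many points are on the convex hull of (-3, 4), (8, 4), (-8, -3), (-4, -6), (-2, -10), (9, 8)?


Convex hull vertices (CCW): (-8, -3), (-2, -10), (8, 4), (9, 8), (-3, 4)
Count = 5

5


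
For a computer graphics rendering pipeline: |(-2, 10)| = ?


|u| = sqrt((-2)^2 + 10^2) = sqrt(104) = 10.198

10.198


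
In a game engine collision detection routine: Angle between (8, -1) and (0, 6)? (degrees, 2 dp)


u.v = -6, |u| = sqrt(65) = 8.0623, |v| = sqrt(36) = 6
cos(theta) = u.v/(|u||v|) = -6/sqrt(2340) = -0.124035
theta = acos(-0.124035) = 97.13 degrees

97.13 degrees


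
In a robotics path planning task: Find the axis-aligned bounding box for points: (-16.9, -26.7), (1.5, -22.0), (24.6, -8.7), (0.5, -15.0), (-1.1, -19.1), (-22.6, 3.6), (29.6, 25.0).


x range: [-22.6, 29.6]
y range: [-26.7, 25]
Bounding box: (-22.6,-26.7) to (29.6,25)

(-22.6,-26.7) to (29.6,25)


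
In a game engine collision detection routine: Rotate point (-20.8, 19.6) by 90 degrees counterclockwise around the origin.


90° CCW: (x,y) -> (-y, x)
(-20.8,19.6) -> (-19.6, -20.8)

(-19.6, -20.8)


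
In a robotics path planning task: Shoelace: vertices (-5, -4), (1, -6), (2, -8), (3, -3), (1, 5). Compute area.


Shoelace sum: ((-5)*(-6) - 1*(-4)) + (1*(-8) - 2*(-6)) + (2*(-3) - 3*(-8)) + (3*5 - 1*(-3)) + (1*(-4) - (-5)*5)
= 95
Area = |95|/2 = 47.5

47.5


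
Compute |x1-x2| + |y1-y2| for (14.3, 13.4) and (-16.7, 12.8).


|14.3-(-16.7)| + |13.4-12.8| = 31 + 0.6 = 31.6

31.6


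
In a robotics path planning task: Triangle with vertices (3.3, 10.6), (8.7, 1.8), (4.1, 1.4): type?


Side lengths squared: AB^2=106.6, BC^2=21.32, CA^2=85.28
Sorted: [21.32, 85.28, 106.6]
By sides: Scalene, By angles: Right

Scalene, Right


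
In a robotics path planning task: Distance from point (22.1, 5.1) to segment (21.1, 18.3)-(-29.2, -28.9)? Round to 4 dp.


Project P onto AB: t = 0.1204 (clamped to [0,1])
Closest point on segment: (15.0451, 12.6183)
Distance: 10.31

10.31


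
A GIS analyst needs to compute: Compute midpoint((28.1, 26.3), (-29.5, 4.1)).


M = ((28.1+(-29.5))/2, (26.3+4.1)/2)
= (-0.7, 15.2)

(-0.7, 15.2)


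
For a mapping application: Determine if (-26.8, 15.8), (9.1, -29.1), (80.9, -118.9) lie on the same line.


Cross product: (9.1-(-26.8))*((-118.9)-15.8) - ((-29.1)-15.8)*(80.9-(-26.8))
= 0

Yes, collinear


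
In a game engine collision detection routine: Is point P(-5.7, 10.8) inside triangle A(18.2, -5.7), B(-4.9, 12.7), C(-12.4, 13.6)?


Cross products: AB x AP = 58.61, BC x BP = 14.97, CA x CP = 43.63
All same sign? yes

Yes, inside


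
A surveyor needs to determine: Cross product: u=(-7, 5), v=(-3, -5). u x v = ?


u x v = u_x*v_y - u_y*v_x = (-7)*(-5) - 5*(-3)
= 35 - (-15) = 50

50


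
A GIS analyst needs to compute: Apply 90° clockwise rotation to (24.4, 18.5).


90° CW: (x,y) -> (y, -x)
(24.4,18.5) -> (18.5, -24.4)

(18.5, -24.4)


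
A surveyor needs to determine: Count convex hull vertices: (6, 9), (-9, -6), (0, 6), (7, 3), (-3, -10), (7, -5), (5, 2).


Convex hull vertices (CCW): (-9, -6), (-3, -10), (7, -5), (7, 3), (6, 9), (0, 6)
Count = 6

6


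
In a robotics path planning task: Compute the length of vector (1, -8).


|u| = sqrt(1^2 + (-8)^2) = sqrt(65) = 8.0623

8.0623


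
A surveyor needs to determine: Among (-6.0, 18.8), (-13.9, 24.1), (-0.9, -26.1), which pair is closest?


d(P0,P1) = 9.5131, d(P0,P2) = 45.1887, d(P1,P2) = 51.856
Closest: P0 and P1

Closest pair: (-6.0, 18.8) and (-13.9, 24.1), distance = 9.5131


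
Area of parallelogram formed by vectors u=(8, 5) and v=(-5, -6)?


|u x v| = |8*(-6) - 5*(-5)|
= |(-48) - (-25)| = 23

23


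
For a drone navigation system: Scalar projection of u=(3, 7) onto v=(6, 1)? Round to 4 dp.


u.v = 25, |v| = sqrt(37) = 6.0828
Scalar projection = u.v / |v| = 25 / sqrt(37) = 4.11

4.11


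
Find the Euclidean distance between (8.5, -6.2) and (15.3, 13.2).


dx=6.8, dy=19.4
d^2 = 6.8^2 + 19.4^2 = 422.6
d = sqrt(422.6) = 20.5572

20.5572


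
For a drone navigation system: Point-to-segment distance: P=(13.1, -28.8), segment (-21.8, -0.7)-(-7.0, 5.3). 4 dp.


Project P onto AB: t = 1 (clamped to [0,1])
Closest point on segment: (-7, 5.3)
Distance: 39.5831

39.5831


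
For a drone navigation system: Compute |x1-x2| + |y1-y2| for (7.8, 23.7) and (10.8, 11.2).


|7.8-10.8| + |23.7-11.2| = 3 + 12.5 = 15.5

15.5


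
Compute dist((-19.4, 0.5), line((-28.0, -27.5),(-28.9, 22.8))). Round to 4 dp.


|cross product| = 457.78
|line direction| = sqrt(2530.9) = 50.3081
Distance = 457.78/sqrt(2530.9) = 9.0995

9.0995


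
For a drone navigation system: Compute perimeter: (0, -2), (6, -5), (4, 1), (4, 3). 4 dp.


Sides: (0, -2)->(6, -5): sqrt(45) = 6.708204, (6, -5)->(4, 1): sqrt(40) = 6.324555, (4, 1)->(4, 3): sqrt(4) = 2, (4, 3)->(0, -2): sqrt(41) = 6.403124
Sum = 21.435883
Perimeter = 21.4359

21.4359


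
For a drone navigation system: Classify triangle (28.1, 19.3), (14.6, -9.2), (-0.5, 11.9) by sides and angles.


Side lengths squared: AB^2=994.5, BC^2=673.22, CA^2=872.72
Sorted: [673.22, 872.72, 994.5]
By sides: Scalene, By angles: Acute

Scalene, Acute


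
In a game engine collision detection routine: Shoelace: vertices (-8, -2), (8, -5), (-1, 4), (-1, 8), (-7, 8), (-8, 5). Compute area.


Shoelace sum: ((-8)*(-5) - 8*(-2)) + (8*4 - (-1)*(-5)) + ((-1)*8 - (-1)*4) + ((-1)*8 - (-7)*8) + ((-7)*5 - (-8)*8) + ((-8)*(-2) - (-8)*5)
= 212
Area = |212|/2 = 106

106


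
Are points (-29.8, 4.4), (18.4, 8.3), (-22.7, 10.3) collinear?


Cross product: (18.4-(-29.8))*(10.3-4.4) - (8.3-4.4)*((-22.7)-(-29.8))
= 256.69

No, not collinear


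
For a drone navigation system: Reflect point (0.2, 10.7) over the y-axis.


Reflection over y-axis: (x,y) -> (-x,y)
(0.2, 10.7) -> (-0.2, 10.7)

(-0.2, 10.7)


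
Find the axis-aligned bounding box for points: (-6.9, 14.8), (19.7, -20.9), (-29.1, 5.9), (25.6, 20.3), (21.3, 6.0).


x range: [-29.1, 25.6]
y range: [-20.9, 20.3]
Bounding box: (-29.1,-20.9) to (25.6,20.3)

(-29.1,-20.9) to (25.6,20.3)


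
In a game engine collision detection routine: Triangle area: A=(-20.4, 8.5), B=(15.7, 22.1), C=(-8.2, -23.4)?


Area = |x_A(y_B-y_C) + x_B(y_C-y_A) + x_C(y_A-y_B)|/2
= |(-928.2) + (-500.83) + 111.52|/2
= 1317.51/2 = 658.755

658.755


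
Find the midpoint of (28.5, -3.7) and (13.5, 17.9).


M = ((28.5+13.5)/2, ((-3.7)+17.9)/2)
= (21, 7.1)

(21, 7.1)


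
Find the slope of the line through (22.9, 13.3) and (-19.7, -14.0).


slope = (y2-y1)/(x2-x1) = ((-14)-13.3)/((-19.7)-22.9) = (-27.3)/(-42.6) = 0.6408

0.6408


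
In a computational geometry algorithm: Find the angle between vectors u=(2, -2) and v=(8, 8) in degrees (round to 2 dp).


u.v = 0, |u| = sqrt(8) = 2.8284, |v| = sqrt(128) = 11.3137
cos(theta) = u.v/(|u||v|) = 0/sqrt(1024) = 0
theta = acos(0) = 90 degrees

90 degrees


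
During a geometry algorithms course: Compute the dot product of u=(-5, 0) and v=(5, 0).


u . v = u_x*v_x + u_y*v_y = (-5)*5 + 0*0
= (-25) + 0 = -25

-25


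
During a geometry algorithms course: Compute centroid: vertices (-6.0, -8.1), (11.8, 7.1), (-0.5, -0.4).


Centroid = ((x_A+x_B+x_C)/3, (y_A+y_B+y_C)/3)
= (((-6)+11.8+(-0.5))/3, ((-8.1)+7.1+(-0.4))/3)
= (1.7667, -0.4667)

(1.7667, -0.4667)


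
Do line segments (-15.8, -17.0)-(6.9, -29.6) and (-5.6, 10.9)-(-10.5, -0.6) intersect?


Cross products: d1=19.41, d2=342.2, d3=761.85, d4=439.06
d1*d2 < 0 and d3*d4 < 0? no

No, they don't intersect


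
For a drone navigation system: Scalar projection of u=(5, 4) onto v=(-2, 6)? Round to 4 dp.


u.v = 14, |v| = sqrt(40) = 6.3246
Scalar projection = u.v / |v| = 14 / sqrt(40) = 2.2136

2.2136


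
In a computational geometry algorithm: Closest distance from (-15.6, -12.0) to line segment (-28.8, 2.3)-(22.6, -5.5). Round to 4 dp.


Project P onto AB: t = 0.2923 (clamped to [0,1])
Closest point on segment: (-13.7759, 0.0201)
Distance: 12.1577

12.1577


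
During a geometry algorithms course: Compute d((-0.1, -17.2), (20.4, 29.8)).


dx=20.5, dy=47
d^2 = 20.5^2 + 47^2 = 2629.25
d = sqrt(2629.25) = 51.2762

51.2762


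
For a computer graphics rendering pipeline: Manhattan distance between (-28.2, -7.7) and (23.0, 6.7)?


|(-28.2)-23| + |(-7.7)-6.7| = 51.2 + 14.4 = 65.6

65.6


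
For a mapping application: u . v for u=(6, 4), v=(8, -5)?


u . v = u_x*v_x + u_y*v_y = 6*8 + 4*(-5)
= 48 + (-20) = 28

28


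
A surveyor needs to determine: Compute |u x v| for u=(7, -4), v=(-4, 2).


|u x v| = |7*2 - (-4)*(-4)|
= |14 - 16| = 2

2


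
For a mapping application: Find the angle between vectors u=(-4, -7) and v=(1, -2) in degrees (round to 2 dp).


u.v = 10, |u| = sqrt(65) = 8.0623, |v| = sqrt(5) = 2.2361
cos(theta) = u.v/(|u||v|) = 10/sqrt(325) = 0.5547
theta = acos(0.5547) = 56.31 degrees

56.31 degrees


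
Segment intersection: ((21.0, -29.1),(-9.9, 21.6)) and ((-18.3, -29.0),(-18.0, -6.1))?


Cross products: d1=-900, d2=-177.18, d3=1989.42, d4=1266.6
d1*d2 < 0 and d3*d4 < 0? no

No, they don't intersect


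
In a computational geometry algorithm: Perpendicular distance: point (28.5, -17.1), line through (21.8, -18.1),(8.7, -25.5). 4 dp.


|cross product| = 36.48
|line direction| = sqrt(226.37) = 15.0456
Distance = 36.48/sqrt(226.37) = 2.4246

2.4246


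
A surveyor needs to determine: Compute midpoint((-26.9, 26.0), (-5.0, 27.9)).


M = (((-26.9)+(-5))/2, (26+27.9)/2)
= (-15.95, 26.95)

(-15.95, 26.95)


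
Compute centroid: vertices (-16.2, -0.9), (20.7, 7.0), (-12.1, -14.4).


Centroid = ((x_A+x_B+x_C)/3, (y_A+y_B+y_C)/3)
= (((-16.2)+20.7+(-12.1))/3, ((-0.9)+7+(-14.4))/3)
= (-2.5333, -2.7667)

(-2.5333, -2.7667)


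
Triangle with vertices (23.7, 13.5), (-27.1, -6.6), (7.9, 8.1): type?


Side lengths squared: AB^2=2984.65, BC^2=1441.09, CA^2=278.8
Sorted: [278.8, 1441.09, 2984.65]
By sides: Scalene, By angles: Obtuse

Scalene, Obtuse


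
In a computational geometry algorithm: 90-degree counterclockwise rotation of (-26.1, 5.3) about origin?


90° CCW: (x,y) -> (-y, x)
(-26.1,5.3) -> (-5.3, -26.1)

(-5.3, -26.1)


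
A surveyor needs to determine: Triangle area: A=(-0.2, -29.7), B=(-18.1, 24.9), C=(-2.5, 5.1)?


Area = |x_A(y_B-y_C) + x_B(y_C-y_A) + x_C(y_A-y_B)|/2
= |(-3.96) + (-629.88) + 136.5|/2
= 497.34/2 = 248.67

248.67


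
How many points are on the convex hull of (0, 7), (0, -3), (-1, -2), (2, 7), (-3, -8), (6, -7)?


Convex hull vertices (CCW): (-3, -8), (6, -7), (2, 7), (0, 7)
Count = 4

4


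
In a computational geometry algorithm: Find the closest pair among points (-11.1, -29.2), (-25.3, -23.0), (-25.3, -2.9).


d(P0,P1) = 15.4945, d(P0,P2) = 29.8886, d(P1,P2) = 20.1
Closest: P0 and P1

Closest pair: (-11.1, -29.2) and (-25.3, -23.0), distance = 15.4945


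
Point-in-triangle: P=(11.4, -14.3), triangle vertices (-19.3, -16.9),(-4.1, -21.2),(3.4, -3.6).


Cross products: AB x AP = 171.53, BC x BP = -221.05, CA x CP = 349.29
All same sign? no

No, outside


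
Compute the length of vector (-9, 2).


|u| = sqrt((-9)^2 + 2^2) = sqrt(85) = 9.2195

9.2195


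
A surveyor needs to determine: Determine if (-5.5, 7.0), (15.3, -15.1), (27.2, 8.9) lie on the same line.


Cross product: (15.3-(-5.5))*(8.9-7) - ((-15.1)-7)*(27.2-(-5.5))
= 762.19

No, not collinear


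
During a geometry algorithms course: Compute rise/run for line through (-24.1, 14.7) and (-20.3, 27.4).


slope = (y2-y1)/(x2-x1) = (27.4-14.7)/((-20.3)-(-24.1)) = 12.7/3.8 = 3.3421

3.3421


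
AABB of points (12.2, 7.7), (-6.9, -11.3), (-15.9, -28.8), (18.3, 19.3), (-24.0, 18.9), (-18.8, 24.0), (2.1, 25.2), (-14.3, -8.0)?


x range: [-24, 18.3]
y range: [-28.8, 25.2]
Bounding box: (-24,-28.8) to (18.3,25.2)

(-24,-28.8) to (18.3,25.2)


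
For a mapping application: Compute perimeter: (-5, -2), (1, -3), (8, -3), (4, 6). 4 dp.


Sides: (-5, -2)->(1, -3): sqrt(37) = 6.082763, (1, -3)->(8, -3): sqrt(49) = 7, (8, -3)->(4, 6): sqrt(97) = 9.848858, (4, 6)->(-5, -2): sqrt(145) = 12.041595
Sum = 34.973216
Perimeter = 34.9732

34.9732


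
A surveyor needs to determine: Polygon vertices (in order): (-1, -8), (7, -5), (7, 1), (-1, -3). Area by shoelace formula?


Shoelace sum: ((-1)*(-5) - 7*(-8)) + (7*1 - 7*(-5)) + (7*(-3) - (-1)*1) + ((-1)*(-8) - (-1)*(-3))
= 88
Area = |88|/2 = 44

44


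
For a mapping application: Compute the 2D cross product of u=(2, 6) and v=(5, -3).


u x v = u_x*v_y - u_y*v_x = 2*(-3) - 6*5
= (-6) - 30 = -36

-36


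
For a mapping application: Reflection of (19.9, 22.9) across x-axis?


Reflection over x-axis: (x,y) -> (x,-y)
(19.9, 22.9) -> (19.9, -22.9)

(19.9, -22.9)


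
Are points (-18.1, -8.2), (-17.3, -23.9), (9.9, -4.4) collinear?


Cross product: ((-17.3)-(-18.1))*((-4.4)-(-8.2)) - ((-23.9)-(-8.2))*(9.9-(-18.1))
= 442.64

No, not collinear


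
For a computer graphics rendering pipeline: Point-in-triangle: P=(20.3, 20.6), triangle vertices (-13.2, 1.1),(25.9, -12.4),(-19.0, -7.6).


Cross products: AB x AP = 1214.7, BC x BP = -1454.82, CA x CP = -178.35
All same sign? no

No, outside


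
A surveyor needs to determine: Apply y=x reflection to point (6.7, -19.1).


Reflection over y=x: (x,y) -> (y,x)
(6.7, -19.1) -> (-19.1, 6.7)

(-19.1, 6.7)


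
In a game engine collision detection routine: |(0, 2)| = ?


|u| = sqrt(0^2 + 2^2) = sqrt(4) = 2

2


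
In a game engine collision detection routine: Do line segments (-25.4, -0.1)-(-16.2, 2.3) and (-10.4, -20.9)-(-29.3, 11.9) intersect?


Cross products: d1=98.88, d2=-248.24, d3=-227.36, d4=119.76
d1*d2 < 0 and d3*d4 < 0? yes

Yes, they intersect


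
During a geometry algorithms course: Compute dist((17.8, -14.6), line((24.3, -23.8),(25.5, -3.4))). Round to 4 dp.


|cross product| = 143.64
|line direction| = sqrt(417.6) = 20.4353
Distance = 143.64/sqrt(417.6) = 7.029

7.029


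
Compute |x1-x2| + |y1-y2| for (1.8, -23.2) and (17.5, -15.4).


|1.8-17.5| + |(-23.2)-(-15.4)| = 15.7 + 7.8 = 23.5

23.5


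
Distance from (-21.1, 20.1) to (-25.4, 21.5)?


dx=-4.3, dy=1.4
d^2 = (-4.3)^2 + 1.4^2 = 20.45
d = sqrt(20.45) = 4.5222

4.5222


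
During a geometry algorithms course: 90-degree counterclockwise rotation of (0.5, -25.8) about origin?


90° CCW: (x,y) -> (-y, x)
(0.5,-25.8) -> (25.8, 0.5)

(25.8, 0.5)


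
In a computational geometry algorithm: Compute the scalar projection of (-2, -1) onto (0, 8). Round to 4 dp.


u.v = -8, |v| = sqrt(64) = 8
Scalar projection = u.v / |v| = -8 / sqrt(64) = -1

-1


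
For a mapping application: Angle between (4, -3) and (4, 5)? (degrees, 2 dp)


u.v = 1, |u| = sqrt(25) = 5, |v| = sqrt(41) = 6.4031
cos(theta) = u.v/(|u||v|) = 1/sqrt(1025) = 0.031235
theta = acos(0.031235) = 88.21 degrees

88.21 degrees


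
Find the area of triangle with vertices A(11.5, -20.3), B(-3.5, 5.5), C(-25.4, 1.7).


Area = |x_A(y_B-y_C) + x_B(y_C-y_A) + x_C(y_A-y_B)|/2
= |43.7 + (-77) + 655.32|/2
= 622.02/2 = 311.01

311.01


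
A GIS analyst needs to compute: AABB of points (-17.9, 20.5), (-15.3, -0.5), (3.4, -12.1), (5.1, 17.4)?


x range: [-17.9, 5.1]
y range: [-12.1, 20.5]
Bounding box: (-17.9,-12.1) to (5.1,20.5)

(-17.9,-12.1) to (5.1,20.5)


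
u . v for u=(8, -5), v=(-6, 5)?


u . v = u_x*v_x + u_y*v_y = 8*(-6) + (-5)*5
= (-48) + (-25) = -73

-73
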